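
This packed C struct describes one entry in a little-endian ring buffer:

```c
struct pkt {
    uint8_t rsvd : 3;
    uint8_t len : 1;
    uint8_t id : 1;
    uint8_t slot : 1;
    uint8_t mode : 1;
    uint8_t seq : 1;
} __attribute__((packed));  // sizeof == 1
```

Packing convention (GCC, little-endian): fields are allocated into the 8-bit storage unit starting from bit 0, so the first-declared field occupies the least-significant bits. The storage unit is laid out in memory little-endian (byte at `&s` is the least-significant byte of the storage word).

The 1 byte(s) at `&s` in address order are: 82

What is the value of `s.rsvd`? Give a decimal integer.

2

[0]=0x82 (little-endian) → word 0x82
rsvd:3 @ bit 0 → (0x82>>0)&0x7 = 0x2  ←
len:1 @ bit 3 → (0x82>>3)&0x1 = 0x0
id:1 @ bit 4 → (0x82>>4)&0x1 = 0x0
slot:1 @ bit 5 → (0x82>>5)&0x1 = 0x0
mode:1 @ bit 6 → (0x82>>6)&0x1 = 0x0
seq:1 @ bit 7 → (0x82>>7)&0x1 = 0x1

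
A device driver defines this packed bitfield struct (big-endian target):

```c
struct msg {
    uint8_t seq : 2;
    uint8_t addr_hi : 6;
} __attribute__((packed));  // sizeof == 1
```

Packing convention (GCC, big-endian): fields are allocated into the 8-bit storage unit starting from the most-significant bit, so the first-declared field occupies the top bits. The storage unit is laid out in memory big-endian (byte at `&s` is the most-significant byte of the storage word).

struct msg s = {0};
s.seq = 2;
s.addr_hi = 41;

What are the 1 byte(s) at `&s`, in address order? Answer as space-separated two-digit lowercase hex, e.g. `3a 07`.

a9

[6+:2] seq=2 & 0x3 = 0x2; word=0x80
[0+:6] addr_hi=41 & 0x3f = 0x29; word=0xa9
word = 0xa9 → big-endian bytes:
  [0]=0xa9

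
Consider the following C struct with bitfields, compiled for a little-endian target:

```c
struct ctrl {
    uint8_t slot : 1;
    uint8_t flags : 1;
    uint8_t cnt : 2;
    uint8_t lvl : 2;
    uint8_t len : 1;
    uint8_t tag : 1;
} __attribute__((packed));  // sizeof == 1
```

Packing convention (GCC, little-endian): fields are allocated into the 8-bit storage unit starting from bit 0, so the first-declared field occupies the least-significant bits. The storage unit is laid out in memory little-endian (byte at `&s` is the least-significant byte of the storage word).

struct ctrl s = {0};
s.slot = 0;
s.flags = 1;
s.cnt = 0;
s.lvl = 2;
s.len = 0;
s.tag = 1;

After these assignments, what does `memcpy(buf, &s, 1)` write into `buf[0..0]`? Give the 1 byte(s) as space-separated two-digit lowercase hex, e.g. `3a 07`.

slot:1 = 0 → 0x0 << 0 → word 0x00
flags:1 = 1 → 0x1 << 1 → word 0x02
cnt:2 = 0 → 0x0 << 2 → word 0x02
lvl:2 = 2 → 0x2 << 4 → word 0x22
len:1 = 0 → 0x0 << 6 → word 0x22
tag:1 = 1 → 0x1 << 7 → word 0xa2
word = 0xa2 → little-endian bytes:
  [0]=0xa2

a2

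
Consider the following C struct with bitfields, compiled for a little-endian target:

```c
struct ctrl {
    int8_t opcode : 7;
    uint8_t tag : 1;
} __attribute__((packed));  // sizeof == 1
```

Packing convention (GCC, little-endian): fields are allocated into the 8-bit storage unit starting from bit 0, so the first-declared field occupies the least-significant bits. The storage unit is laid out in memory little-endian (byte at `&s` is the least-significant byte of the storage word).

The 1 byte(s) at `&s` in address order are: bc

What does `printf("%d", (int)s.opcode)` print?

60

[0]=0xbc (little-endian) → word 0xbc
opcode:7 @ bit 0 → (0xbc>>0)&0x7f = 0x3c  ←
tag:1 @ bit 7 → (0xbc>>7)&0x1 = 0x1
opcode signed 7b, MSB=0: value = 60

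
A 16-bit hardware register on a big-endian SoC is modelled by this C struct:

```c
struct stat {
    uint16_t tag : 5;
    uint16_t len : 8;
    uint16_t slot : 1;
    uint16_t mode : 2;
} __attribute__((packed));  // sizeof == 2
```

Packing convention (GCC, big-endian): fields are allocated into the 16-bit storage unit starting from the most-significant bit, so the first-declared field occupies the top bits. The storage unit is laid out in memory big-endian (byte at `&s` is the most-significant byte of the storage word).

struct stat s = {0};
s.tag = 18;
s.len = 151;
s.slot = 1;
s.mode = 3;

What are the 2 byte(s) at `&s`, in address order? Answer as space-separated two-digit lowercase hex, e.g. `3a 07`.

[11+:5] tag=18 & 0x1f = 0x12; word=0x9000
[3+:8] len=151 & 0xff = 0x97; word=0x94b8
[2+:1] slot=1 & 0x1 = 0x1; word=0x94bc
[0+:2] mode=3 & 0x3 = 0x3; word=0x94bf
word = 0x94bf → big-endian bytes:
  [0]=0x94  [1]=0xbf

94 bf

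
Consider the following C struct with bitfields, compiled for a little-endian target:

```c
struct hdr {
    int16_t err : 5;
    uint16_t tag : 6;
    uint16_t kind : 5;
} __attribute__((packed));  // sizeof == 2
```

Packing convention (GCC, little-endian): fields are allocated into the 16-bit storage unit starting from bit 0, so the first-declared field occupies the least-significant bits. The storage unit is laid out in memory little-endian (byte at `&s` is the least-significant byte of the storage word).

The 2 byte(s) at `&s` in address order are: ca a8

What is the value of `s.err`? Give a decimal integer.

[0]=0xca [1]=0xa8 (little-endian) → word 0xa8ca
err:5 @ bit 0 → (0xa8ca>>0)&0x1f = 0xa  ←
tag:6 @ bit 5 → (0xa8ca>>5)&0x3f = 0x6
kind:5 @ bit 11 → (0xa8ca>>11)&0x1f = 0x15
err signed 5b, MSB=0: value = 10

10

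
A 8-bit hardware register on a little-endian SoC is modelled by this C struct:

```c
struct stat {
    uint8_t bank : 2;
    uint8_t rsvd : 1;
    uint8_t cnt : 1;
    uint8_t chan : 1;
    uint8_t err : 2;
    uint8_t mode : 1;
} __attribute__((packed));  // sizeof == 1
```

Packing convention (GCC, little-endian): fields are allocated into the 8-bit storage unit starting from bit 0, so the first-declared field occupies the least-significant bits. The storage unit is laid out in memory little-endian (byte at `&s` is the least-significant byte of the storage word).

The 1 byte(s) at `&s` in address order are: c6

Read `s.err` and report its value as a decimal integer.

2

[0]=0xc6 (little-endian) → word 0xc6
bank [0+:2] = (word>>0) & 0x3 = 2
rsvd [2+:1] = (word>>2) & 0x1 = 1
cnt [3+:1] = (word>>3) & 0x1 = 0
chan [4+:1] = (word>>4) & 0x1 = 0
err [5+:2] = (word>>5) & 0x3 = 2  ←
mode [7+:1] = (word>>7) & 0x1 = 1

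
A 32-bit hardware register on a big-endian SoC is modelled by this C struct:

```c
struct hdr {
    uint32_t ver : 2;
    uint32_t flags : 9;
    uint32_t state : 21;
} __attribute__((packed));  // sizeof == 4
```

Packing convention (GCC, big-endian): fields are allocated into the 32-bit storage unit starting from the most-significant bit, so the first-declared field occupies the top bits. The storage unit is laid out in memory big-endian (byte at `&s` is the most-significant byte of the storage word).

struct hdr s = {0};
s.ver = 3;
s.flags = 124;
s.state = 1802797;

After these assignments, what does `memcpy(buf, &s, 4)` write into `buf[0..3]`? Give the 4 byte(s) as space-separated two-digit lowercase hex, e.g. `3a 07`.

ver:2 = 3 → 0x3 << 30 → word 0xc0000000
flags:9 = 124 → 0x7c << 21 → word 0xcf800000
state:21 = 1802797 → 0x1b822d << 0 → word 0xcf9b822d
word = 0xcf9b822d → big-endian bytes:
  [0]=0xcf  [1]=0x9b  [2]=0x82  [3]=0x2d

cf 9b 82 2d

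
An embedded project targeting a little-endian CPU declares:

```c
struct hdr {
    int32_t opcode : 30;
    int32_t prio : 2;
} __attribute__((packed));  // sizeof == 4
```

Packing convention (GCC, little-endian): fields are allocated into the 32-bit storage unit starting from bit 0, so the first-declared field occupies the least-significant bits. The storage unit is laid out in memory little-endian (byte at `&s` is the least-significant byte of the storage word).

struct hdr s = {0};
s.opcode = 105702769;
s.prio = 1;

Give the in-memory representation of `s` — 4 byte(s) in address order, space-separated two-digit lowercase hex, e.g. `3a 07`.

opcode (30b) val=105702769 bits=0x64ce571 at bit 0: 0x064ce571
prio (2b) val=1 bits=0x1 at bit 30: 0x464ce571
word = 0x464ce571 → little-endian bytes:
  [0]=0x71  [1]=0xe5  [2]=0x4c  [3]=0x46

71 e5 4c 46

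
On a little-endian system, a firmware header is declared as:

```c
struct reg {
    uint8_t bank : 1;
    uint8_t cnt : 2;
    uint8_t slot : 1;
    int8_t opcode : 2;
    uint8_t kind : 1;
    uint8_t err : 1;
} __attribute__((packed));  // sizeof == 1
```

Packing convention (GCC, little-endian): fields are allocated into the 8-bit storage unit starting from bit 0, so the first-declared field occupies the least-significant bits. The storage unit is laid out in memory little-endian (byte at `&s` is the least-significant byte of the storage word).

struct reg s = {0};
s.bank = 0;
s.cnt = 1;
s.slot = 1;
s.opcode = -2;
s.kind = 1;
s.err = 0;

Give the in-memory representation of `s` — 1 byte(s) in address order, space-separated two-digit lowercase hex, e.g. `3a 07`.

bank (1b) val=0 bits=0x0 at bit 0: 0x00
cnt (2b) val=1 bits=0x1 at bit 1: 0x02
slot (1b) val=1 bits=0x1 at bit 3: 0x0a
opcode (2b) val=-2 bits=0x2 at bit 4: 0x2a
kind (1b) val=1 bits=0x1 at bit 6: 0x6a
err (1b) val=0 bits=0x0 at bit 7: 0x6a
word = 0x6a → little-endian bytes:
  [0]=0x6a

6a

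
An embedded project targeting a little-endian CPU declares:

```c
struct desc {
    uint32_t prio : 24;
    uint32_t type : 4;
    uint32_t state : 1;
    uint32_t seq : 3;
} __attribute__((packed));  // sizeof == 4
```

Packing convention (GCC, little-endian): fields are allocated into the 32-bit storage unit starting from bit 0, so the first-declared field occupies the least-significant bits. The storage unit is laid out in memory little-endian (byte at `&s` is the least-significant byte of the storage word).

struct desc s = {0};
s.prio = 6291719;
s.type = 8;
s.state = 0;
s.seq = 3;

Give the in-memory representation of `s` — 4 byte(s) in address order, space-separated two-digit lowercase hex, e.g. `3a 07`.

07 01 60 68

prio:24 = 6291719 → 0x600107 << 0 → word 0x00600107
type:4 = 8 → 0x8 << 24 → word 0x08600107
state:1 = 0 → 0x0 << 28 → word 0x08600107
seq:3 = 3 → 0x3 << 29 → word 0x68600107
word = 0x68600107 → little-endian bytes:
  [0]=0x07  [1]=0x01  [2]=0x60  [3]=0x68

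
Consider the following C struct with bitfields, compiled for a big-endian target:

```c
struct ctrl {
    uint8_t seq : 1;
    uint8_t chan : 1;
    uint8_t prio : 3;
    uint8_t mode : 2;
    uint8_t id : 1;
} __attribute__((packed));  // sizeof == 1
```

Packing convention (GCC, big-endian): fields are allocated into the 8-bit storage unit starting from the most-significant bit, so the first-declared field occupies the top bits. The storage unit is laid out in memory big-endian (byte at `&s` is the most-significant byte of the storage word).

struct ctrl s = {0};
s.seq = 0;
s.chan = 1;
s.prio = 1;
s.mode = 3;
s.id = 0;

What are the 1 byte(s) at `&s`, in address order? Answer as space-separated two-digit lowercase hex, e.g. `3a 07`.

seq (1b) val=0 bits=0x0 at bit 7: 0x00
chan (1b) val=1 bits=0x1 at bit 6: 0x40
prio (3b) val=1 bits=0x1 at bit 3: 0x48
mode (2b) val=3 bits=0x3 at bit 1: 0x4e
id (1b) val=0 bits=0x0 at bit 0: 0x4e
word = 0x4e → big-endian bytes:
  [0]=0x4e

4e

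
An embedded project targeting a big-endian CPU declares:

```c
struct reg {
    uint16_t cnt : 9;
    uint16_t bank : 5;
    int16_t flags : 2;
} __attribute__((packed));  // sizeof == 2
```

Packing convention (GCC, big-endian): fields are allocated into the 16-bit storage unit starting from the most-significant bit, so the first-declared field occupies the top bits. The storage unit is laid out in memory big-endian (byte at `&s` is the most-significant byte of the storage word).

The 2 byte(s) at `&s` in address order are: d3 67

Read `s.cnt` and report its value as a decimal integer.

422

[0]=0xd3 [1]=0x67 (big-endian) → word 0xd367
cnt [7+:9] = (word>>7) & 0x1ff = 422  ←
bank [2+:5] = (word>>2) & 0x1f = 25
flags [0+:2] = (word>>0) & 0x3 = 3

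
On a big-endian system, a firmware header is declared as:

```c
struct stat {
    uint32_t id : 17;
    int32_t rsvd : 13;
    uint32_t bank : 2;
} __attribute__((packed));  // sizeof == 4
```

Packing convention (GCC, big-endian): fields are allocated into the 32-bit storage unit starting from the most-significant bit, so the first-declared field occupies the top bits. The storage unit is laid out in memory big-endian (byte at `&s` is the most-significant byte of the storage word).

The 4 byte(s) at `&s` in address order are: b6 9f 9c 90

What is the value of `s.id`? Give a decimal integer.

93503

[0]=0xb6 [1]=0x9f [2]=0x9c [3]=0x90 (big-endian) → word 0xb69f9c90
id [15+:17] = (word>>15) & 0x1ffff = 93503  ←
rsvd [2+:13] = (word>>2) & 0x1fff = 1828
bank [0+:2] = (word>>0) & 0x3 = 0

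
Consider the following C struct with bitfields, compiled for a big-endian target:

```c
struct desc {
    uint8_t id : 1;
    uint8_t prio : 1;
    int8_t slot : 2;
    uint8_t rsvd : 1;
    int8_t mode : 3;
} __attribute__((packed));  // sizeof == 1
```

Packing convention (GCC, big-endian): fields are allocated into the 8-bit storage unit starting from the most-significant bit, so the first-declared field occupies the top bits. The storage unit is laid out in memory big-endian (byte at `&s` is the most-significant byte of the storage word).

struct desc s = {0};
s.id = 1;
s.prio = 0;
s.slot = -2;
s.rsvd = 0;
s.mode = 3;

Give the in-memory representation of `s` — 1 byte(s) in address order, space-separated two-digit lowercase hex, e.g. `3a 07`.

a3

id:1 = 1 → 0x1 << 7 → word 0x80
prio:1 = 0 → 0x0 << 6 → word 0x80
slot:2 = -2 → 0x2 << 4 → word 0xa0
rsvd:1 = 0 → 0x0 << 3 → word 0xa0
mode:3 = 3 → 0x3 << 0 → word 0xa3
word = 0xa3 → big-endian bytes:
  [0]=0xa3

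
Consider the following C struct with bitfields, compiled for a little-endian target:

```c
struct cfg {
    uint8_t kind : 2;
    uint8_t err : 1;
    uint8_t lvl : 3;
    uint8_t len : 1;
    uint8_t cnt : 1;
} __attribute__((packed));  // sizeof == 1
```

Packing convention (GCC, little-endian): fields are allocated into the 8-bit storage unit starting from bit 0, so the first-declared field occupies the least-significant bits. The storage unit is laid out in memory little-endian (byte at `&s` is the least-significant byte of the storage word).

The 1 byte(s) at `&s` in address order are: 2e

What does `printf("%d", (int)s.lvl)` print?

5

[0]=0x2e (little-endian) → word 0x2e
kind [0+:2] = (word>>0) & 0x3 = 2
err [2+:1] = (word>>2) & 0x1 = 1
lvl [3+:3] = (word>>3) & 0x7 = 5  ←
len [6+:1] = (word>>6) & 0x1 = 0
cnt [7+:1] = (word>>7) & 0x1 = 0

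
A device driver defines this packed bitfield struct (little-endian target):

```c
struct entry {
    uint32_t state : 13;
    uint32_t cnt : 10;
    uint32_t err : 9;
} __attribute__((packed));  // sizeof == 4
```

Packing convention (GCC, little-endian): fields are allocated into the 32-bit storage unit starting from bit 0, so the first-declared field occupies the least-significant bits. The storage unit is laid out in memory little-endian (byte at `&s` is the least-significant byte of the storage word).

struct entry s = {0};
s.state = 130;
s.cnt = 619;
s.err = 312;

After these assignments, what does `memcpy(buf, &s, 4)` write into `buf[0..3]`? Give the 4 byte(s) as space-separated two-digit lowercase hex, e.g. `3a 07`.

82 60 4d 9c

state (13b) val=130 bits=0x82 at bit 0: 0x00000082
cnt (10b) val=619 bits=0x26b at bit 13: 0x004d6082
err (9b) val=312 bits=0x138 at bit 23: 0x9c4d6082
word = 0x9c4d6082 → little-endian bytes:
  [0]=0x82  [1]=0x60  [2]=0x4d  [3]=0x9c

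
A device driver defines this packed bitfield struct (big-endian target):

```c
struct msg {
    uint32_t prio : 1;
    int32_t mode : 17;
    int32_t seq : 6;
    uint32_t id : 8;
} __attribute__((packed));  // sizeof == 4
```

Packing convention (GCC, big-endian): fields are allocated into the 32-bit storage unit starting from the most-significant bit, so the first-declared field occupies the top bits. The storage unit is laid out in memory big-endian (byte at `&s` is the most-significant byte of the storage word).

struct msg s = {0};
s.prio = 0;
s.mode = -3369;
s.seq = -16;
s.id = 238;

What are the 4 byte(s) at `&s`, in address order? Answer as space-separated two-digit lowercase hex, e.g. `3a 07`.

prio:1 = 0 → 0x0 << 31 → word 0x00000000
mode:17 = -3369 → 0x1f2d7 << 14 → word 0x7cb5c000
seq:6 = -16 → 0x30 << 8 → word 0x7cb5f000
id:8 = 238 → 0xee << 0 → word 0x7cb5f0ee
word = 0x7cb5f0ee → big-endian bytes:
  [0]=0x7c  [1]=0xb5  [2]=0xf0  [3]=0xee

7c b5 f0 ee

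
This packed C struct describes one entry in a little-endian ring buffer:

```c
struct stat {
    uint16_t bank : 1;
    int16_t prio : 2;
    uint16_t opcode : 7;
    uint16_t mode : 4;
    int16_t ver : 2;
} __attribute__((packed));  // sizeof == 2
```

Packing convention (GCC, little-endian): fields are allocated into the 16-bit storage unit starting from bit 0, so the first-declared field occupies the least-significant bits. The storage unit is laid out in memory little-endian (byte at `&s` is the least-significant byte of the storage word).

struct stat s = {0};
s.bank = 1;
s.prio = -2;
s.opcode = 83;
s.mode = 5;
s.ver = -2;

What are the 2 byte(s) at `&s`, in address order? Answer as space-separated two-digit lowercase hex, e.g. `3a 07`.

9d 96

bank:1 = 1 → 0x1 << 0 → word 0x0001
prio:2 = -2 → 0x2 << 1 → word 0x0005
opcode:7 = 83 → 0x53 << 3 → word 0x029d
mode:4 = 5 → 0x5 << 10 → word 0x169d
ver:2 = -2 → 0x2 << 14 → word 0x969d
word = 0x969d → little-endian bytes:
  [0]=0x9d  [1]=0x96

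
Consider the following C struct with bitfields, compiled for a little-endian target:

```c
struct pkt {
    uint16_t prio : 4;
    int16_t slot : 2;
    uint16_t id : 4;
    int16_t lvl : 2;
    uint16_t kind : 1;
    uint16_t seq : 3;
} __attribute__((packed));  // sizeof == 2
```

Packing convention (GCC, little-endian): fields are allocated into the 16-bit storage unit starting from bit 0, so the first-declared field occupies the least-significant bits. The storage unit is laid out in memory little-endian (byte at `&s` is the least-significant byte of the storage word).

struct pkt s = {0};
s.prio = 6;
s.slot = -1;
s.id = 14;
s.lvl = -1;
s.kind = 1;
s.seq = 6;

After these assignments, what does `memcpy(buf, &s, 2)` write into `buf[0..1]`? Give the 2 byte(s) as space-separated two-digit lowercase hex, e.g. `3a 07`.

b6 df

prio:4 = 6 → 0x6 << 0 → word 0x0006
slot:2 = -1 → 0x3 << 4 → word 0x0036
id:4 = 14 → 0xe << 6 → word 0x03b6
lvl:2 = -1 → 0x3 << 10 → word 0x0fb6
kind:1 = 1 → 0x1 << 12 → word 0x1fb6
seq:3 = 6 → 0x6 << 13 → word 0xdfb6
word = 0xdfb6 → little-endian bytes:
  [0]=0xb6  [1]=0xdf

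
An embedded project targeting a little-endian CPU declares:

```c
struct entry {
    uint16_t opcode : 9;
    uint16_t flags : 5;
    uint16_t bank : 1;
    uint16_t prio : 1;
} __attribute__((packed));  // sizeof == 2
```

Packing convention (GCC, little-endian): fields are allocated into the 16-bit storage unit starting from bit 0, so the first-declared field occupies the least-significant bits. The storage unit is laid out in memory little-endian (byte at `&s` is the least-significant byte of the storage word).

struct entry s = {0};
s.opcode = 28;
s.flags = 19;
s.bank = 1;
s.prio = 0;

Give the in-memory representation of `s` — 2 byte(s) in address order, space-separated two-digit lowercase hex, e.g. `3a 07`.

opcode (9b) val=28 bits=0x1c at bit 0: 0x001c
flags (5b) val=19 bits=0x13 at bit 9: 0x261c
bank (1b) val=1 bits=0x1 at bit 14: 0x661c
prio (1b) val=0 bits=0x0 at bit 15: 0x661c
word = 0x661c → little-endian bytes:
  [0]=0x1c  [1]=0x66

1c 66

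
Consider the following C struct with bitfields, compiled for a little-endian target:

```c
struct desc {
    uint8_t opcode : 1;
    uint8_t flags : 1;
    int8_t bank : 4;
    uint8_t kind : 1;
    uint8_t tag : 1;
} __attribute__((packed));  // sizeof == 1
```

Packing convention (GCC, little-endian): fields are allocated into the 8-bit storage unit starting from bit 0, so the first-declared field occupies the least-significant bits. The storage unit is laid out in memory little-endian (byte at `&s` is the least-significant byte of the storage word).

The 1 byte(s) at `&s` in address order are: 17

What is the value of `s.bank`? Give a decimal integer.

5

[0]=0x17 (little-endian) → word 0x17
opcode:1 @ bit 0 → (0x17>>0)&0x1 = 0x1
flags:1 @ bit 1 → (0x17>>1)&0x1 = 0x1
bank:4 @ bit 2 → (0x17>>2)&0xf = 0x5  ←
kind:1 @ bit 6 → (0x17>>6)&0x1 = 0x0
tag:1 @ bit 7 → (0x17>>7)&0x1 = 0x0
bank signed 4b, MSB=0: value = 5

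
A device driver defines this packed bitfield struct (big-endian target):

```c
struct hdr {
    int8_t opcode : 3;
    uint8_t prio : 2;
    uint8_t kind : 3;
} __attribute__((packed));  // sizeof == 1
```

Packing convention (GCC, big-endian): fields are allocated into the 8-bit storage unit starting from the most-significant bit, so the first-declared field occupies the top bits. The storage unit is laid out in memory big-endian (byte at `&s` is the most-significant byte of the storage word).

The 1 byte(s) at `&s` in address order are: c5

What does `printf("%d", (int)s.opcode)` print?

[0]=0xc5 (big-endian) → word 0xc5
opcode [5+:3] = (word>>5) & 0x7 = 6  ←
prio [3+:2] = (word>>3) & 0x3 = 0
kind [0+:3] = (word>>0) & 0x7 = 5
opcode signed 3b, MSB=1: 6 - 8 = -2

-2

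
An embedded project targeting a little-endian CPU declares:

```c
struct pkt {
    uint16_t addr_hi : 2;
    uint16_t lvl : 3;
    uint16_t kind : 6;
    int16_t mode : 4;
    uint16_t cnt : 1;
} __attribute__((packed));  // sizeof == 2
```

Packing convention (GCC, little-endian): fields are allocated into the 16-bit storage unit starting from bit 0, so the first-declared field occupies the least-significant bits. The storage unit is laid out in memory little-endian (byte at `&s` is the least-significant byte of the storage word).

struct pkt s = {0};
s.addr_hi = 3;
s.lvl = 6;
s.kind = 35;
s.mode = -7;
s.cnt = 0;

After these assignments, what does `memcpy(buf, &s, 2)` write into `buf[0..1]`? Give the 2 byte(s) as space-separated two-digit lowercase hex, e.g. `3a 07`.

7b 4c

addr_hi:2 = 3 → 0x3 << 0 → word 0x0003
lvl:3 = 6 → 0x6 << 2 → word 0x001b
kind:6 = 35 → 0x23 << 5 → word 0x047b
mode:4 = -7 → 0x9 << 11 → word 0x4c7b
cnt:1 = 0 → 0x0 << 15 → word 0x4c7b
word = 0x4c7b → little-endian bytes:
  [0]=0x7b  [1]=0x4c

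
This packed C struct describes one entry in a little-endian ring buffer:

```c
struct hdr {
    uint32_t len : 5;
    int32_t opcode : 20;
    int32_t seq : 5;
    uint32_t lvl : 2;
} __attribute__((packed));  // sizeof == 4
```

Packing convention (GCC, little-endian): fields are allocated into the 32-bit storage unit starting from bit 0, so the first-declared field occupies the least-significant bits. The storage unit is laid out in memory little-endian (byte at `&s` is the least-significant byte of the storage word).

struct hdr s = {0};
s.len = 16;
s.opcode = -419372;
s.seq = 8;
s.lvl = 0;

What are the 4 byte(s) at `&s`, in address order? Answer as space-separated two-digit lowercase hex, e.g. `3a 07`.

90 3a 33 11

len (5b) val=16 bits=0x10 at bit 0: 0x00000010
opcode (20b) val=-419372 bits=0x999d4 at bit 5: 0x01333a90
seq (5b) val=8 bits=0x8 at bit 25: 0x11333a90
lvl (2b) val=0 bits=0x0 at bit 30: 0x11333a90
word = 0x11333a90 → little-endian bytes:
  [0]=0x90  [1]=0x3a  [2]=0x33  [3]=0x11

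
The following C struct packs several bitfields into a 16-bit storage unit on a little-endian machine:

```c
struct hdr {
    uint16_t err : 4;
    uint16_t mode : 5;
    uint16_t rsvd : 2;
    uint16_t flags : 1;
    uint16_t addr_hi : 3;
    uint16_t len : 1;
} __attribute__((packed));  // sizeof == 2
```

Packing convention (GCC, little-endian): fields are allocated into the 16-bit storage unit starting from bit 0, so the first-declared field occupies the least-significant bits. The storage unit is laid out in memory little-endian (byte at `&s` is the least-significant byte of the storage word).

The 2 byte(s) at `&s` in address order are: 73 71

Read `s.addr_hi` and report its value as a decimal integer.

7

[0]=0x73 [1]=0x71 (little-endian) → word 0x7173
err:4 @ bit 0 → (0x7173>>0)&0xf = 0x3
mode:5 @ bit 4 → (0x7173>>4)&0x1f = 0x17
rsvd:2 @ bit 9 → (0x7173>>9)&0x3 = 0x0
flags:1 @ bit 11 → (0x7173>>11)&0x1 = 0x0
addr_hi:3 @ bit 12 → (0x7173>>12)&0x7 = 0x7  ←
len:1 @ bit 15 → (0x7173>>15)&0x1 = 0x0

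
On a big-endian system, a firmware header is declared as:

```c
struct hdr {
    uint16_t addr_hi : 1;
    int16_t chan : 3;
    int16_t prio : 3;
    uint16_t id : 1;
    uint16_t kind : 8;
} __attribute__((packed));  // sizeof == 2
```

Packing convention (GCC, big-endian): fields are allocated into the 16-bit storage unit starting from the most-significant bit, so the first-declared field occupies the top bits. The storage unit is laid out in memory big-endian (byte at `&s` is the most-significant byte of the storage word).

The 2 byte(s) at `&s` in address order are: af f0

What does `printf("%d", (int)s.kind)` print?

[0]=0xaf [1]=0xf0 (big-endian) → word 0xaff0
addr_hi:1 @ bit 15 → (0xaff0>>15)&0x1 = 0x1
chan:3 @ bit 12 → (0xaff0>>12)&0x7 = 0x2
prio:3 @ bit 9 → (0xaff0>>9)&0x7 = 0x7
id:1 @ bit 8 → (0xaff0>>8)&0x1 = 0x1
kind:8 @ bit 0 → (0xaff0>>0)&0xff = 0xf0  ←

240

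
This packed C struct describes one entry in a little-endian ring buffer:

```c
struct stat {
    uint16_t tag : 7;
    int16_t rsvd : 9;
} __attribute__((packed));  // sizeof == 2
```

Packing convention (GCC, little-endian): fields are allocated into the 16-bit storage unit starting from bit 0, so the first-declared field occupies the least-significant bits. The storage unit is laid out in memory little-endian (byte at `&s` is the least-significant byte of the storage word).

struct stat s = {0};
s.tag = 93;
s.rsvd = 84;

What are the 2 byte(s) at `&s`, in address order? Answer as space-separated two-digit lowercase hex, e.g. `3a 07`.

[0+:7] tag=93 & 0x7f = 0x5d; word=0x005d
[7+:9] rsvd=84 & 0x1ff = 0x54; word=0x2a5d
word = 0x2a5d → little-endian bytes:
  [0]=0x5d  [1]=0x2a

5d 2a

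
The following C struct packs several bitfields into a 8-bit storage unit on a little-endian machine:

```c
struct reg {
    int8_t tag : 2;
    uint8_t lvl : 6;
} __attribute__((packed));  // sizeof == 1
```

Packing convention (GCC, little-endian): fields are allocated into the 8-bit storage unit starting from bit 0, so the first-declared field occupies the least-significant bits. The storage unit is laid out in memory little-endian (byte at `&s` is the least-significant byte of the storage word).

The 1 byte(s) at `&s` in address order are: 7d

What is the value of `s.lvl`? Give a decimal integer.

31

[0]=0x7d (little-endian) → word 0x7d
tag:2 @ bit 0 → (0x7d>>0)&0x3 = 0x1
lvl:6 @ bit 2 → (0x7d>>2)&0x3f = 0x1f  ←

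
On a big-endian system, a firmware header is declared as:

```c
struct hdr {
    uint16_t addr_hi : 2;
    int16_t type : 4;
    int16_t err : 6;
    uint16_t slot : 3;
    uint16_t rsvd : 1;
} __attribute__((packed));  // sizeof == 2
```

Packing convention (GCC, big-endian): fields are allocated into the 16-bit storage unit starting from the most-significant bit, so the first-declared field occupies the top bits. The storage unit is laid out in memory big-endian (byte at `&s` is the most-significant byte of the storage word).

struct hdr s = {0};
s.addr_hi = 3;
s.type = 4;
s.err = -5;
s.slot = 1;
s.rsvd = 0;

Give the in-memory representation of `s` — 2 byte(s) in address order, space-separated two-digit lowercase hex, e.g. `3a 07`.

d3 b2

addr_hi (2b) val=3 bits=0x3 at bit 14: 0xc000
type (4b) val=4 bits=0x4 at bit 10: 0xd000
err (6b) val=-5 bits=0x3b at bit 4: 0xd3b0
slot (3b) val=1 bits=0x1 at bit 1: 0xd3b2
rsvd (1b) val=0 bits=0x0 at bit 0: 0xd3b2
word = 0xd3b2 → big-endian bytes:
  [0]=0xd3  [1]=0xb2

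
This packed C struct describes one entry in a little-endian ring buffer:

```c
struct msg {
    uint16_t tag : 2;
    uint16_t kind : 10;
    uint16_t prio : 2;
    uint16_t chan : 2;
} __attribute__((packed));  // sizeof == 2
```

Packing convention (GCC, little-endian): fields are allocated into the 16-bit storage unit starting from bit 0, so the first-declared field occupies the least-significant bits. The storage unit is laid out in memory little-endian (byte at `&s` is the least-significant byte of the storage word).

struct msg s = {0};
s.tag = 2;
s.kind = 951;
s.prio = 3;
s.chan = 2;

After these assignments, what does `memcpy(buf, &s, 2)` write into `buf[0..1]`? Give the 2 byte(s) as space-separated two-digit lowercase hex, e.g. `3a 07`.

[0+:2] tag=2 & 0x3 = 0x2; word=0x0002
[2+:10] kind=951 & 0x3ff = 0x3b7; word=0x0ede
[12+:2] prio=3 & 0x3 = 0x3; word=0x3ede
[14+:2] chan=2 & 0x3 = 0x2; word=0xbede
word = 0xbede → little-endian bytes:
  [0]=0xde  [1]=0xbe

de be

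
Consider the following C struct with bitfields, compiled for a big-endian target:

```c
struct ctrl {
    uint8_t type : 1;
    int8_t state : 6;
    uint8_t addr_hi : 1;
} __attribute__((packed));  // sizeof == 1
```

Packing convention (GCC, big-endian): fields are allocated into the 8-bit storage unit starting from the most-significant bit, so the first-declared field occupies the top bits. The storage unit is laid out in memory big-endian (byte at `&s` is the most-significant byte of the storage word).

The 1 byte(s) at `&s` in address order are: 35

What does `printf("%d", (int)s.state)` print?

[0]=0x35 (big-endian) → word 0x35
type:1 @ bit 7 → (0x35>>7)&0x1 = 0x0
state:6 @ bit 1 → (0x35>>1)&0x3f = 0x1a  ←
addr_hi:1 @ bit 0 → (0x35>>0)&0x1 = 0x1
state signed 6b, MSB=0: value = 26

26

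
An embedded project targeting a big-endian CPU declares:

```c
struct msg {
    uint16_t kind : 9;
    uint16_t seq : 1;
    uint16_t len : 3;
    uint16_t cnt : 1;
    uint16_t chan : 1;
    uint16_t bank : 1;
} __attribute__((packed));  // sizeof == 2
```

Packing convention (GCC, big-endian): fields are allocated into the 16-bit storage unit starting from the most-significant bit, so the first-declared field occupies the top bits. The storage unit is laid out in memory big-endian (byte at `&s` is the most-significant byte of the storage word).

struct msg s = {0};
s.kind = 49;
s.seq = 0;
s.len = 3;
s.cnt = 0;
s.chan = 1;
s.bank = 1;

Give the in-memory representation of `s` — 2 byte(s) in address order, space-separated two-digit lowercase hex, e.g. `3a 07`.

18 9b

kind:9 = 49 → 0x31 << 7 → word 0x1880
seq:1 = 0 → 0x0 << 6 → word 0x1880
len:3 = 3 → 0x3 << 3 → word 0x1898
cnt:1 = 0 → 0x0 << 2 → word 0x1898
chan:1 = 1 → 0x1 << 1 → word 0x189a
bank:1 = 1 → 0x1 << 0 → word 0x189b
word = 0x189b → big-endian bytes:
  [0]=0x18  [1]=0x9b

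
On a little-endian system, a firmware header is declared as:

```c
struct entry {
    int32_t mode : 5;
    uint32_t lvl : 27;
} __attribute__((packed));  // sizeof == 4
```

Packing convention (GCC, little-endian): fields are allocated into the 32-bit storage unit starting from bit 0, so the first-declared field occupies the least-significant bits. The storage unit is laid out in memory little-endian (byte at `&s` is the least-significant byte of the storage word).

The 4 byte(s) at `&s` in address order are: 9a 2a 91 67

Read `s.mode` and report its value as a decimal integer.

[0]=0x9a [1]=0x2a [2]=0x91 [3]=0x67 (little-endian) → word 0x67912a9a
mode:5 @ bit 0 → (0x67912a9a>>0)&0x1f = 0x1a  ←
lvl:27 @ bit 5 → (0x67912a9a>>5)&0x7ffffff = 0x33c8954
mode signed 5b, MSB=1: 26 - 32 = -6

-6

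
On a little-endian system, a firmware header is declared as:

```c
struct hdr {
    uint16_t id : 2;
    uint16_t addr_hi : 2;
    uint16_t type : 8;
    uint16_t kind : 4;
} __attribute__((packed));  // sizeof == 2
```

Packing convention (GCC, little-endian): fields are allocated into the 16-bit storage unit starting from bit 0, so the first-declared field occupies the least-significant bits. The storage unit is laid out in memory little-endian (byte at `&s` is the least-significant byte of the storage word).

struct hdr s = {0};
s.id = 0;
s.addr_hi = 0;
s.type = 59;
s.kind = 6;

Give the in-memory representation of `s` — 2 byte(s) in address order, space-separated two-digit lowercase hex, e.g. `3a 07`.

b0 63

id:2 = 0 → 0x0 << 0 → word 0x0000
addr_hi:2 = 0 → 0x0 << 2 → word 0x0000
type:8 = 59 → 0x3b << 4 → word 0x03b0
kind:4 = 6 → 0x6 << 12 → word 0x63b0
word = 0x63b0 → little-endian bytes:
  [0]=0xb0  [1]=0x63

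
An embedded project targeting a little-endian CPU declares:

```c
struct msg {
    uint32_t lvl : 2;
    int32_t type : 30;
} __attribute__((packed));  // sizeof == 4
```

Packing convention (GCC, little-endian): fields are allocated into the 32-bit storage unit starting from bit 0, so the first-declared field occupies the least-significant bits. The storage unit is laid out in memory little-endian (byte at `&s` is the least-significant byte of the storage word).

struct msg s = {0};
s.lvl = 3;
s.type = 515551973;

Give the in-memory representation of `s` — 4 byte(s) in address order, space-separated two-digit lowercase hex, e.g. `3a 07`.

97 cb ea 7a

lvl (2b) val=3 bits=0x3 at bit 0: 0x00000003
type (30b) val=515551973 bits=0x1ebab2e5 at bit 2: 0x7aeacb97
word = 0x7aeacb97 → little-endian bytes:
  [0]=0x97  [1]=0xcb  [2]=0xea  [3]=0x7a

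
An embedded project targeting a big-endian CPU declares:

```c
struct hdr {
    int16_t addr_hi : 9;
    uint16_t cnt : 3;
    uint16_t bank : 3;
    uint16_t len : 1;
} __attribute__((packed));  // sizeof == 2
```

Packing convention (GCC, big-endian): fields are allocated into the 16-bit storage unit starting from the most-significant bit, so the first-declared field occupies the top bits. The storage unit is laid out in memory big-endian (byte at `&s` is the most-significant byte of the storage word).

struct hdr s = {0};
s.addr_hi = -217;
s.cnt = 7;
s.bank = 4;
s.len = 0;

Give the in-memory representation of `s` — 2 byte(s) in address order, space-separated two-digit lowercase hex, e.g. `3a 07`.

93 f8

addr_hi (9b) val=-217 bits=0x127 at bit 7: 0x9380
cnt (3b) val=7 bits=0x7 at bit 4: 0x93f0
bank (3b) val=4 bits=0x4 at bit 1: 0x93f8
len (1b) val=0 bits=0x0 at bit 0: 0x93f8
word = 0x93f8 → big-endian bytes:
  [0]=0x93  [1]=0xf8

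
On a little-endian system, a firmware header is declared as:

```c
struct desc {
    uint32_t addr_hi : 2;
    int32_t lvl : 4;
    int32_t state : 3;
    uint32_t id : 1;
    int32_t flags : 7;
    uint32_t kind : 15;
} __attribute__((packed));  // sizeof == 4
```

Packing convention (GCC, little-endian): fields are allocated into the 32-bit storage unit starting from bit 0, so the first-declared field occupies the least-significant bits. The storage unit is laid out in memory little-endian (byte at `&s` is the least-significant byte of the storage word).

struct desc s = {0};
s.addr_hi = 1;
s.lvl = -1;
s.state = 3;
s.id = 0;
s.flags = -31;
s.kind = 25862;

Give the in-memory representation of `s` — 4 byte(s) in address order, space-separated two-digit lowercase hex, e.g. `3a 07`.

fd 84 0d ca

addr_hi:2 = 1 → 0x1 << 0 → word 0x00000001
lvl:4 = -1 → 0xf << 2 → word 0x0000003d
state:3 = 3 → 0x3 << 6 → word 0x000000fd
id:1 = 0 → 0x0 << 9 → word 0x000000fd
flags:7 = -31 → 0x61 << 10 → word 0x000184fd
kind:15 = 25862 → 0x6506 << 17 → word 0xca0d84fd
word = 0xca0d84fd → little-endian bytes:
  [0]=0xfd  [1]=0x84  [2]=0x0d  [3]=0xca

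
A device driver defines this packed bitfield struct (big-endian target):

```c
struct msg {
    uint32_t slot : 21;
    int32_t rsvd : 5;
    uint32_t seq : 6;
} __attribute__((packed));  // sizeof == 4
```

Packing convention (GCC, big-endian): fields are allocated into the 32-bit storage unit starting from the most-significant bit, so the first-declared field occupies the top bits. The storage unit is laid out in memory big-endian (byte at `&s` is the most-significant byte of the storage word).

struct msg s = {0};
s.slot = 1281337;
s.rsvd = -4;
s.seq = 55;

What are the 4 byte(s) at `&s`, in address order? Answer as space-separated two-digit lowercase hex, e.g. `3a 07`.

9c 69 cf 37

slot (21b) val=1281337 bits=0x138d39 at bit 11: 0x9c69c800
rsvd (5b) val=-4 bits=0x1c at bit 6: 0x9c69cf00
seq (6b) val=55 bits=0x37 at bit 0: 0x9c69cf37
word = 0x9c69cf37 → big-endian bytes:
  [0]=0x9c  [1]=0x69  [2]=0xcf  [3]=0x37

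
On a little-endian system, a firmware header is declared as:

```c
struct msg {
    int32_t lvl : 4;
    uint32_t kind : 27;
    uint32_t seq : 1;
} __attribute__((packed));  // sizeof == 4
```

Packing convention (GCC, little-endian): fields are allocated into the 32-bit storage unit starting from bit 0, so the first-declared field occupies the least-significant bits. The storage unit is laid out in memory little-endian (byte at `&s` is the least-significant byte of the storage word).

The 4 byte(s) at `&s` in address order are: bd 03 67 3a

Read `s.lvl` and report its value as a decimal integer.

-3

[0]=0xbd [1]=0x03 [2]=0x67 [3]=0x3a (little-endian) → word 0x3a6703bd
lvl [0+:4] = (word>>0) & 0xf = 13  ←
kind [4+:27] = (word>>4) & 0x7ffffff = 61239355
seq [31+:1] = (word>>31) & 0x1 = 0
lvl signed 4b, MSB=1: 13 - 16 = -3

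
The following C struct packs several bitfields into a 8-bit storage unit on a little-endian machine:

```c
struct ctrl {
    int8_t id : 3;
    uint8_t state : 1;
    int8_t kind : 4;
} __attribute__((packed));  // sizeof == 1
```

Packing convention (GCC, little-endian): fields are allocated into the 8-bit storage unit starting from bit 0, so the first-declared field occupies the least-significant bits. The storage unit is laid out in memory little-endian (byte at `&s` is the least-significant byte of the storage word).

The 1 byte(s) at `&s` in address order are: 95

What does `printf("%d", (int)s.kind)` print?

-7

[0]=0x95 (little-endian) → word 0x95
id [0+:3] = (word>>0) & 0x7 = 5
state [3+:1] = (word>>3) & 0x1 = 0
kind [4+:4] = (word>>4) & 0xf = 9  ←
kind signed 4b, MSB=1: 9 - 16 = -7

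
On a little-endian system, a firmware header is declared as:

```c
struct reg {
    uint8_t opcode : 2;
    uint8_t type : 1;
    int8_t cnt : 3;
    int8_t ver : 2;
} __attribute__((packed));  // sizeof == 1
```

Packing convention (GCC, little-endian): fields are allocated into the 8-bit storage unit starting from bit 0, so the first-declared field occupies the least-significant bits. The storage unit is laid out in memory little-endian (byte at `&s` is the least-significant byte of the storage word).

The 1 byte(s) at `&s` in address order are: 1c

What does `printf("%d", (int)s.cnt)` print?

3

[0]=0x1c (little-endian) → word 0x1c
opcode [0+:2] = (word>>0) & 0x3 = 0
type [2+:1] = (word>>2) & 0x1 = 1
cnt [3+:3] = (word>>3) & 0x7 = 3  ←
ver [6+:2] = (word>>6) & 0x3 = 0
cnt signed 3b, MSB=0: value = 3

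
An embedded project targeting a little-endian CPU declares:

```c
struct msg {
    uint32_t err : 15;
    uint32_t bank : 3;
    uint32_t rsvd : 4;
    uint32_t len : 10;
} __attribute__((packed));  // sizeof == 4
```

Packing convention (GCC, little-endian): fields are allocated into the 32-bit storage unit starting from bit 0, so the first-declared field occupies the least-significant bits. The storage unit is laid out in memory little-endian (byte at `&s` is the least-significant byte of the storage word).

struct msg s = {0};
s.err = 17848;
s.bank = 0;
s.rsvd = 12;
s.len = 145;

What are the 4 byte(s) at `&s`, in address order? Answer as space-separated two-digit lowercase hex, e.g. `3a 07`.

err (15b) val=17848 bits=0x45b8 at bit 0: 0x000045b8
bank (3b) val=0 bits=0x0 at bit 15: 0x000045b8
rsvd (4b) val=12 bits=0xc at bit 18: 0x003045b8
len (10b) val=145 bits=0x91 at bit 22: 0x247045b8
word = 0x247045b8 → little-endian bytes:
  [0]=0xb8  [1]=0x45  [2]=0x70  [3]=0x24

b8 45 70 24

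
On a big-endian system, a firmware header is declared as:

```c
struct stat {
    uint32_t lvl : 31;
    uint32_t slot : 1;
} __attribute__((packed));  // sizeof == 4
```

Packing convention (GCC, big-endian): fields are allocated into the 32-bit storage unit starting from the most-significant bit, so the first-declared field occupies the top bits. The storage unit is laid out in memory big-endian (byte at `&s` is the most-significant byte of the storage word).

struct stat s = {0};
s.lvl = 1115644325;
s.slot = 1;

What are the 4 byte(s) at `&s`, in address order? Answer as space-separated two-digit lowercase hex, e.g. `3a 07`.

84 fe c3 4b

lvl:31 = 1115644325 → 0x427f61a5 << 1 → word 0x84fec34a
slot:1 = 1 → 0x1 << 0 → word 0x84fec34b
word = 0x84fec34b → big-endian bytes:
  [0]=0x84  [1]=0xfe  [2]=0xc3  [3]=0x4b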